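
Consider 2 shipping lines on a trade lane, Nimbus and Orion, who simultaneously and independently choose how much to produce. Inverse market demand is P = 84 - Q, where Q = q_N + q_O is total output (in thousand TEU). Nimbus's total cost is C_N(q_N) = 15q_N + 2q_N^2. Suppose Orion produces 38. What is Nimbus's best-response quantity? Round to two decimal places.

5.17

With the rival's output fixed at 38, Nimbus's profit is π_N = (84 - 38 - q_N)q_N - (15q_N + 2q_N²) = (46 - q_N)q_N - (15q_N + 2q_N²).
∂π_N/∂q_N = 31 - 6q_N = 0, so q_N = 31/6.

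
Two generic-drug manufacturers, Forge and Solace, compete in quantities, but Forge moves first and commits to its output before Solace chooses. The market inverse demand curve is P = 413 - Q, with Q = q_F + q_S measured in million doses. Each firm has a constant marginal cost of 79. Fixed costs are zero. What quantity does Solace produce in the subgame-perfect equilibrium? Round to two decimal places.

83.50

The follower Solace best-responds to any q_F: π_S = (413 - Q)q_S - 79q_S.
∂π_S/∂q_S = 334 - q_F - 2q_S = 0 gives the reaction function q_S = (334 - q_F)/2.
Forge substitutes q_S(q_F) into its own profit: π_F = q_F(413 - q_F - (334 - q_F)/2) - 79q_F = (246 - (1/2)q_F)q_F - 79q_F.
The leader's first-order condition 167 - q_F = 0 yields q_F = 167.
Then q_S = (334 - 167)/2 = 167/2.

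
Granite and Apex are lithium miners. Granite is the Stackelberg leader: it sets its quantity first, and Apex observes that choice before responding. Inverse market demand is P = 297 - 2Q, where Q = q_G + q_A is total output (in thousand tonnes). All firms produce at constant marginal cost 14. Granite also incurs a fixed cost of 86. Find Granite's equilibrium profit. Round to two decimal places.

4919.56

Solve by backward induction. Given q_G, the follower Apex maximises π_A = (297 - 2q_G - 2q_A)q_A - 14q_A.
Follower FOC: 283 - 2q_G - 4q_A = 0, so q_A(q_G) = (283 - 2q_G)/4.
The leader anticipates this reaction. Substituting into P = 297 - 2Q gives P = 311/2 - q_G, so π_G = (311/2 - q_G)q_G - 14q_G.
The leader's first-order condition 283/2 - 2q_G = 0 yields q_G = 283/4.
Then q_A = (283 - 2·(283/4))/4 = 283/8.
Price P = 297 - 2·(849/8) = 339/4.
Granite's profit: (339/4 - 14)·(283/4) - 86 = 4919.5625.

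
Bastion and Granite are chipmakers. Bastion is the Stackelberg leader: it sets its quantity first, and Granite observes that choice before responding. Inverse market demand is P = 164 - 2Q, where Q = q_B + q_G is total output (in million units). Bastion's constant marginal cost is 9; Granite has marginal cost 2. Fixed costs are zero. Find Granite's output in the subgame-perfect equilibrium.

The follower Granite best-responds to any q_B: π_G = (164 - 2Q)q_G - 2q_G.
∂π_G/∂q_G = 162 - 2q_B - 4q_G = 0 gives the reaction function q_G = (162 - 2q_B)/4.
The leader anticipates this reaction. Substituting into P = 164 - 2Q gives P = 83 - q_B, so π_B = (83 - q_B)q_B - 9q_B.
The leader's first-order condition 74 - 2q_B = 0 yields q_B = 37.
Then q_G = (162 - 2·37)/4 = 22.

22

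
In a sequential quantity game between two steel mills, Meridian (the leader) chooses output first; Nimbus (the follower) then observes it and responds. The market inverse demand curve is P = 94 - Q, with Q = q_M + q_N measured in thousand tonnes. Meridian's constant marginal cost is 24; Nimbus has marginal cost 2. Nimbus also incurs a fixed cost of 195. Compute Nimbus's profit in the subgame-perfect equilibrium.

The follower Nimbus best-responds to any q_M: π_N = (94 - Q)q_N - 2q_N.
Setting the follower's marginal profit to zero, 92 - q_M - 2q_N = 0, i.e. q_N = (92 - q_M)/2.
Meridian substitutes q_N(q_M) into its own profit: π_M = q_M(94 - q_M - (92 - q_M)/2) - 24q_M = (48 - (1/2)q_M)q_M - 24q_M.
Leader FOC: 24 - q_M = 0, so q_M = 24.
Then q_N = (92 - 24)/2 = 34.
Price P = 94 - 58 = 36.
Nimbus's profit: (36 - 2)·34 - 195 = 961.

961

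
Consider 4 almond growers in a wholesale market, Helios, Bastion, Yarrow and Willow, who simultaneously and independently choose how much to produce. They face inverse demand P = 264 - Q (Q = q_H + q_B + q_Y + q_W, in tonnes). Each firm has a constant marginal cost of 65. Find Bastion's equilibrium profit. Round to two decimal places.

Each firm earns π_i = (264 - Q)q_i - 65q_i.
Setting ∂π_i/∂q_i = 0 with rivals' quantities fixed: 199 - 2q_i - Σ_{j≠i} q_j = 0.
With identical firms every q_j equals q_i, so Σ_{j≠i} q_j = 3q_i and 199 = 5q_i, giving q_i = 199/5.
Price P = 264 - 796/5 = 524/5.
Bastion's profit: (524/5 - 65)·(199/5) = 1584.0400.

1584.04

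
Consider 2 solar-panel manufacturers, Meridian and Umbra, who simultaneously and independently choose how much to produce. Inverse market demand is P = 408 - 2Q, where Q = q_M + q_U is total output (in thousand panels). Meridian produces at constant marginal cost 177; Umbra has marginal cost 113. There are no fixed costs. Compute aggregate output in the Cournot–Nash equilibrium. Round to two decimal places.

Meridian's profit: π_M = (408 - 2Q)q_M - (177q_M). Setting ∂π_M/∂q_M = 0: 231 - 4q_M - 2(q_U) = 0.
Umbra's profit: π_U = (408 - 2Q)q_U - (113q_U). Setting ∂π_U/∂q_U = 0: 295 - 4q_U - 2(q_M) = 0.
Best responses: q_M = (231 - 2q_U)/4, q_U = (295 - 2q_M)/4.
Substituting one into the other gives q_M = 167/6 and q_U = 359/6.
Total output Q = 167/6 + 359/6 = 263/3.

87.67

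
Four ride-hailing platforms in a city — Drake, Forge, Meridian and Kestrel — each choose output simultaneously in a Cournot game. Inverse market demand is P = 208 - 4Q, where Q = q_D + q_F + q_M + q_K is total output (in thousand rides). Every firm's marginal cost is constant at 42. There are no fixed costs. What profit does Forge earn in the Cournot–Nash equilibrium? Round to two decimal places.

275.56

A representative firm's profit is π_i = q_i(208 - 4Q) - 42q_i.
Setting ∂π_i/∂q_i = 0 with rivals' quantities fixed: 166 - 8q_i - 4·Σ_{j≠i} q_j = 0.
By symmetry each firm produces the same amount; substituting Σ_{j≠i} q_j = 3q_i yields q_i = 166/20 = 83/10.
Price P = 208 - 4·(166/5) = 376/5.
Forge's profit: (376/5 - 42)·(83/10) = 275.5600.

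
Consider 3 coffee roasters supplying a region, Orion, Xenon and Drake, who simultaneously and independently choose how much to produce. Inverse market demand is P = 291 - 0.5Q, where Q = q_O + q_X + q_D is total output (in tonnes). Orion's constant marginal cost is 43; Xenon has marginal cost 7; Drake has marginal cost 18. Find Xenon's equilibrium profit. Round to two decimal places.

Orion's profit: π_O = (291 - 0.5Q)q_O - (43q_O). Setting ∂π_O/∂q_O = 0: 248 - q_O - (1/2)(q_X + q_D) = 0.
Xenon's profit: π_X = (291 - 0.5Q)q_X - (7q_X). Setting ∂π_X/∂q_X = 0: 284 - q_X - (1/2)(q_O + q_D) = 0.
Drake's profit: π_D = (291 - 0.5Q)q_D - (18q_D). Setting ∂π_D/∂q_D = 0: 273 - q_D - (1/2)(q_O + q_X) = 0.
Summing all 3 equations gives 805 − 2Q = 0, hence Q = 805/2.
Back-substituting: q_O = (248 − 805/4)/(1/2) = 187/2, q_X = (284 − 805/4)/(1/2) = 331/2, q_D = (273 − 805/4)/(1/2) = 287/2.
Price P = 291 - (1/2)·(805/2) = 359/4.
Xenon's profit: (359/4 - 7)·(331/2) = 13695.1250.

13695.13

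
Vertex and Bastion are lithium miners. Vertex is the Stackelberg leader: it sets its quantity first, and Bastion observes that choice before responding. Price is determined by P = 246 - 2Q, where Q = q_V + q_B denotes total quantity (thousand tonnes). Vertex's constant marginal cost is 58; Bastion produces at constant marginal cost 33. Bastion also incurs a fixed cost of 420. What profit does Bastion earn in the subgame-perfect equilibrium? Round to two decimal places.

1741.53

The follower Bastion best-responds to any q_V: π_B = (246 - 2Q)q_B - 33q_B.
∂π_B/∂q_B = 213 - 2q_V - 4q_B = 0 gives the reaction function q_B = (213 - 2q_V)/4.
Vertex substitutes q_B(q_V) into its own profit: π_V = q_V(246 - 2q_V - (213 - 2q_V)/2) - 58q_V = (279/2 - q_V)q_V - 58q_V.
Maximising: ∂π_V/∂q_V = 163/2 - 2q_V = 0, giving q_V = 163/4.
Then q_B = (213 - 2·(163/4))/4 = 263/8.
Price P = 246 - 2·(589/8) = 395/4.
Bastion's profit: (395/4 - 33)·(263/8) - 420 = 1741.5313.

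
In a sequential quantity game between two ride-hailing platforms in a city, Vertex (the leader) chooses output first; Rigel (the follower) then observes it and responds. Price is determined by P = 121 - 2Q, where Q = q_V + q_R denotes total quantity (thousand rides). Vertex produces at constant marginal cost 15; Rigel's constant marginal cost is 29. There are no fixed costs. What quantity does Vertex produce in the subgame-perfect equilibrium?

Solve by backward induction. Given q_V, the follower Rigel maximises π_R = (121 - 2q_V - 2q_R)q_R - 29q_R.
Follower FOC: 92 - 2q_V - 4q_R = 0, so q_R(q_V) = (92 - 2q_V)/4.
Vertex substitutes q_R(q_V) into its own profit: π_V = q_V(121 - 2q_V - (92 - 2q_V)/2) - 15q_V = (75 - q_V)q_V - 15q_V.
Leader FOC: 60 - 2q_V = 0, so q_V = 30.
Then q_R = (92 - 2·30)/4 = 8.

30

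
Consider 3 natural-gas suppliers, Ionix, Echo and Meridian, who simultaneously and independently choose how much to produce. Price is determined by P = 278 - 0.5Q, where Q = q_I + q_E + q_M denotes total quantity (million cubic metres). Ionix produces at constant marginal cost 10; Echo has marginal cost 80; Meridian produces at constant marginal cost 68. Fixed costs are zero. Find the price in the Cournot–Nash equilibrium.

109

Ionix's profit: π_I = (278 - 0.5Q)q_I - (10q_I). Setting ∂π_I/∂q_I = 0: 268 - q_I - (1/2)(q_E + q_M) = 0.
Echo's first-order condition: 198 - q_E - (1/2)(q_I + q_M) = 0.
Meridian's first-order condition: 210 - q_M - (1/2)(q_I + q_E) = 0.
Adding the 3 first-order conditions: 676 − 2Q = 0, so Q = 338.
Back-substituting: q_I = (268 − 169)/(1/2) = 198, q_E = (198 − 169)/(1/2) = 58, q_M = (210 − 169)/(1/2) = 82.
Total output Q = 338, so price P = 278 - (1/2)·338 = 109.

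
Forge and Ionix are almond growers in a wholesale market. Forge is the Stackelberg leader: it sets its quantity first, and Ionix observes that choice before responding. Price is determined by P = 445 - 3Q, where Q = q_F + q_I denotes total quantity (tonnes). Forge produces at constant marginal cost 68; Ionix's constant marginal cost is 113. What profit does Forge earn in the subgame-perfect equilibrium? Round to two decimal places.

Solve by backward induction. Given q_F, the follower Ionix maximises π_I = (445 - 3q_F - 3q_I)q_I - 113q_I.
Follower FOC: 332 - 3q_F - 6q_I = 0, so q_I(q_F) = (332 - 3q_F)/6.
The leader anticipates this reaction. Substituting into P = 445 - 3Q gives P = 279 - (3/2)q_F, so π_F = (279 - (3/2)q_F)q_F - 68q_F.
The leader's first-order condition 211 - 3q_F = 0 yields q_F = 211/3.
Then q_I = (332 - 3·(211/3))/6 = 121/6.
Price P = 445 - 3·(181/2) = 347/2.
Forge's profit: (347/2 - 68)·(211/3) = 7420.1667.

7420.17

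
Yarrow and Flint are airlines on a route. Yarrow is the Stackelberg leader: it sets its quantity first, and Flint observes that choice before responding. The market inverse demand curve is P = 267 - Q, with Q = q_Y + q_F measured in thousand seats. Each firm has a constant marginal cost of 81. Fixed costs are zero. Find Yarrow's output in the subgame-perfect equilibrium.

93

The follower Flint best-responds to any q_Y: π_F = (267 - Q)q_F - 81q_F.
Follower FOC: 186 - q_Y - 2q_F = 0, so q_F(q_Y) = (186 - q_Y)/2.
Yarrow substitutes q_F(q_Y) into its own profit: π_Y = q_Y(267 - q_Y - (186 - q_Y)/2) - 81q_Y = (174 - (1/2)q_Y)q_Y - 81q_Y.
The leader's first-order condition 93 - q_Y = 0 yields q_Y = 93.
Then q_F = (186 - 93)/2 = 93/2.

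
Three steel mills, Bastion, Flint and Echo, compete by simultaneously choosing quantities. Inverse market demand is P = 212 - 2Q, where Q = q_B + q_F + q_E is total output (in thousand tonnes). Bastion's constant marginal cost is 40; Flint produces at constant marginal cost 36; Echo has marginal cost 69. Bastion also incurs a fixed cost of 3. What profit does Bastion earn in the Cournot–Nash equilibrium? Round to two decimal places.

Bastion's profit: π_B = (212 - 2Q)q_B - (40q_B). Setting ∂π_B/∂q_B = 0: 172 - 4q_B - 2(q_F + q_E) = 0.
Flint's first-order condition: 176 - 4q_F - 2(q_B + q_E) = 0.
Echo's profit: π_E = (212 - 2Q)q_E - (69q_E). Setting ∂π_E/∂q_E = 0: 143 - 4q_E - 2(q_B + q_F) = 0.
Summing all 3 equations gives 491 − 8Q = 0, hence Q = 491/8.
Back-substituting: q_B = (172 − 491/4)/2 = 197/8, q_F = (176 − 491/4)/2 = 213/8, q_E = (143 − 491/4)/2 = 81/8.
Price P = 212 - 2·(491/8) = 357/4.
Bastion's profit: (357/4 - 40)·(197/8) - 3 = 1209.7813.

1209.78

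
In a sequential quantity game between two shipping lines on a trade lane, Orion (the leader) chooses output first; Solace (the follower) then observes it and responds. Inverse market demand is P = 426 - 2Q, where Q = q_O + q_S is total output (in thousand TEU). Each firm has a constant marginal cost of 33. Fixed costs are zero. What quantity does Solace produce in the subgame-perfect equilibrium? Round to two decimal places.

Solve by backward induction. Given q_O, the follower Solace maximises π_S = (426 - 2q_O - 2q_S)q_S - 33q_S.
Follower FOC: 393 - 2q_O - 4q_S = 0, so q_S(q_O) = (393 - 2q_O)/4.
Orion substitutes q_S(q_O) into its own profit: π_O = q_O(426 - 2q_O - (393 - 2q_O)/2) - 33q_O = (459/2 - q_O)q_O - 33q_O.
Leader FOC: 393/2 - 2q_O = 0, so q_O = 393/4.
Then q_S = (393 - 2·(393/4))/4 = 393/8.

49.13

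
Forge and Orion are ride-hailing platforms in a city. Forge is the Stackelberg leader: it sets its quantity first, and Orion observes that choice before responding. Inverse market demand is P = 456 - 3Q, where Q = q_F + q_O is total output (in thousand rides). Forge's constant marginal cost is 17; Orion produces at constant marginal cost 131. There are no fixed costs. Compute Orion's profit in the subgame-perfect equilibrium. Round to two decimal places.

196.02

The follower Orion best-responds to any q_F: π_O = (456 - 3Q)q_O - 131q_O.
Setting the follower's marginal profit to zero, 325 - 3q_F - 6q_O = 0, i.e. q_O = (325 - 3q_F)/6.
Forge substitutes q_O(q_F) into its own profit: π_F = q_F(456 - 3q_F - (325 - 3q_F)/2) - 17q_F = (587/2 - (3/2)q_F)q_F - 17q_F.
Leader FOC: 553/2 - 3q_F = 0, so q_F = 553/6.
Then q_O = (325 - 3·(553/6))/6 = 97/12.
Price P = 456 - 3·(401/4) = 621/4.
Orion's profit: (621/4 - 131)·(97/12) = 196.0208.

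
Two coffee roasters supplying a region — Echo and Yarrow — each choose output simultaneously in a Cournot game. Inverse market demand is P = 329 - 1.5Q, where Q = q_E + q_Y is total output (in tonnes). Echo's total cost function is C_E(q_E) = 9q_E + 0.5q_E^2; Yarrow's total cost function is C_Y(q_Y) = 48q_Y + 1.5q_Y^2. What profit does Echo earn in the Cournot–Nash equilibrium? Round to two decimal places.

9493.47

Echo's profit: π_E = (329 - 1.5Q)q_E - (9q_E + (1/2)q_E²). Setting ∂π_E/∂q_E = 0: 320 - 4q_E - (3/2)(q_Y) = 0.
Yarrow's profit: π_Y = (329 - 1.5Q)q_Y - (48q_Y + (3/2)q_Y²). Setting ∂π_Y/∂q_Y = 0: 281 - 6q_Y - (3/2)(q_E) = 0.
Rearranging gives the reaction functions q_E = (320 - (3/2)q_Y)/4 and q_Y = (281 - (3/2)q_E)/6.
Solving the pair: q_E = 1998/29, q_Y = 29.6092.
Price P = 329 - (3/2)·98.5057 = 181.2414.
Echo's profit: 181.2414·(1998/29) - 9·(1998/29) - (1/2)(1998/29)² = 9493.4697.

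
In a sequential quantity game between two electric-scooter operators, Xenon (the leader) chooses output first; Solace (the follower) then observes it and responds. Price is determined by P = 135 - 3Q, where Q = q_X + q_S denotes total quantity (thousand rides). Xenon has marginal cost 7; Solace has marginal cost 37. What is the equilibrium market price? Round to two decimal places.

Solve by backward induction. Given q_X, the follower Solace maximises π_S = (135 - 3q_X - 3q_S)q_S - 37q_S.
Setting the follower's marginal profit to zero, 98 - 3q_X - 6q_S = 0, i.e. q_S = (98 - 3q_X)/6.
The leader anticipates this reaction. Substituting into P = 135 - 3Q gives P = 86 - (3/2)q_X, so π_X = (86 - (3/2)q_X)q_X - 7q_X.
The leader's first-order condition 79 - 3q_X = 0 yields q_X = 79/3.
Then q_S = (98 - 3·(79/3))/6 = 19/6.
Total output Q = 59/2, so price P = 135 - 3·(59/2) = 93/2.

46.50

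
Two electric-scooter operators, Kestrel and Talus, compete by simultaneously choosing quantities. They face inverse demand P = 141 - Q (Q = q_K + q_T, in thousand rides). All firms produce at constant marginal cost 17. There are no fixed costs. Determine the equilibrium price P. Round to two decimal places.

A representative firm's profit is π_i = q_i(141 - Q) - 17q_i.
First-order condition (treating rivals' output as given): 124 - 2q_i - q_j = 0.
With identical firms every q_j equals q_i, so q_j = q_i and 124 = 3q_i, giving q_i = 124/3.
Total output Q = 248/3, so price P = 141 - 248/3 = 175/3.

58.33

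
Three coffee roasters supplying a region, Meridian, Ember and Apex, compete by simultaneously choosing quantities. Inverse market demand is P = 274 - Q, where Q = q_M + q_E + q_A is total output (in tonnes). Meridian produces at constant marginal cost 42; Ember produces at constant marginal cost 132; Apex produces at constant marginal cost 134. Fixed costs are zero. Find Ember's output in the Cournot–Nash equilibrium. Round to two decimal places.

13.50

Meridian's profit: π_M = (274 - Q)q_M - (42q_M). Setting ∂π_M/∂q_M = 0: 232 - 2q_M - (q_E + q_A) = 0.
Ember's first-order condition: 142 - 2q_E - (q_M + q_A) = 0.
Apex's profit: π_A = (274 - Q)q_A - (134q_A). Setting ∂π_A/∂q_A = 0: 140 - 2q_A - (q_M + q_E) = 0.
Summing all 3 equations gives 514 − 4Q = 0, hence Q = 257/2.
Back-substituting: q_M = (232 − 257/2) = 207/2, q_E = (142 − 257/2) = 27/2, q_A = (140 − 257/2) = 23/2.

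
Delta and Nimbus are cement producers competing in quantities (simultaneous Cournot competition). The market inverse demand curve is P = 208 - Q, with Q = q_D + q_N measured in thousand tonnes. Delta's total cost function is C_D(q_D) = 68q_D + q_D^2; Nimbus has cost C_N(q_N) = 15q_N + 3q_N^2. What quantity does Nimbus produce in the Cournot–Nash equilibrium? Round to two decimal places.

Delta's profit: π_D = (208 - Q)q_D - (68q_D + q_D²). Setting ∂π_D/∂q_D = 0: 140 - 4q_D - (q_N) = 0.
Nimbus's first-order condition: 193 - 8q_N - (q_D) = 0.
Best responses: q_D = (140 - q_N)/4, q_N = (193 - q_D)/8.
Substituting one into the other gives q_D = 927/31 and q_N = 632/31.

20.39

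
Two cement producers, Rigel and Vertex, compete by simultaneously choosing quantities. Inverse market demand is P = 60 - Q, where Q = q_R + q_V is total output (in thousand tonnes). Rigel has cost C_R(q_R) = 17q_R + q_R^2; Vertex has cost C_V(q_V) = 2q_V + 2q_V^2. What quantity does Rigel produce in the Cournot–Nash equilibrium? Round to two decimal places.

Rigel's profit: π_R = (60 - Q)q_R - (17q_R + q_R²). Setting ∂π_R/∂q_R = 0: 43 - 4q_R - (q_V) = 0.
Vertex's first-order condition: 58 - 6q_V - (q_R) = 0.
So q_R = (43 - q_V)/4 and q_V = (58 - q_R)/6.
Substituting one into the other gives q_R = 200/23 and q_V = 189/23.

8.70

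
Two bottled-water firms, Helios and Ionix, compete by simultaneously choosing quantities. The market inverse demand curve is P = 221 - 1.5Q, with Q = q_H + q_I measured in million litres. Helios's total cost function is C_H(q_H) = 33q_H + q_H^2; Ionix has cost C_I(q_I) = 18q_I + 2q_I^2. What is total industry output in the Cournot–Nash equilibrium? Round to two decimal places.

53.27

Helios's profit: π_H = (221 - 1.5Q)q_H - (33q_H + q_H²). Setting ∂π_H/∂q_H = 0: 188 - 5q_H - (3/2)(q_I) = 0.
Ionix's profit: π_I = (221 - 1.5Q)q_I - (18q_I + 2q_I²). Setting ∂π_I/∂q_I = 0: 203 - 7q_I - (3/2)(q_H) = 0.
Best responses: q_H = (188 - (3/2)q_I)/5, q_I = (203 - (3/2)q_H)/7.
Substituting one into the other gives q_H = 30.8855 and q_I = 22.3817.
Total output Q = 30.8855 + 22.3817 = 53.2672.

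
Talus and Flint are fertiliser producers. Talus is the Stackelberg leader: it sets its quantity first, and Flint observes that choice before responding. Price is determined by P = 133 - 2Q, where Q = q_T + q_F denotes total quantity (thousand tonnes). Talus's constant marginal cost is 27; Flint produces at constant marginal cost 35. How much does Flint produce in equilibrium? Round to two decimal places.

10.25

The follower Flint best-responds to any q_T: π_F = (133 - 2Q)q_F - 35q_F.
Follower FOC: 98 - 2q_T - 4q_F = 0, so q_F(q_T) = (98 - 2q_T)/4.
Talus substitutes q_F(q_T) into its own profit: π_T = q_T(133 - 2q_T - (98 - 2q_T)/2) - 27q_T = (84 - q_T)q_T - 27q_T.
The leader's first-order condition 57 - 2q_T = 0 yields q_T = 57/2.
Then q_F = (98 - 2·(57/2))/4 = 41/4.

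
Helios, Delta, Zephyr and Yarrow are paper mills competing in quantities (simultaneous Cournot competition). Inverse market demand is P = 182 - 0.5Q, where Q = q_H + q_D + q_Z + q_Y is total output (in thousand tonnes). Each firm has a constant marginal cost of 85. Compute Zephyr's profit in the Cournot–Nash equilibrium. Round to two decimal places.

A representative firm's profit is π_i = q_i(182 - 0.5Q) - 85q_i.
First-order condition (treating rivals' output as given): 97 - q_i - (1/2)·Σ_{j≠i} q_j = 0.
With identical firms every q_j equals q_i, so Σ_{j≠i} q_j = 3q_i and 97 = (5/2)q_i, giving q_i = 194/5.
Price P = 182 - (1/2)·(776/5) = 522/5.
Zephyr's profit: (522/5 - 85)·(194/5) = 752.7200.

752.72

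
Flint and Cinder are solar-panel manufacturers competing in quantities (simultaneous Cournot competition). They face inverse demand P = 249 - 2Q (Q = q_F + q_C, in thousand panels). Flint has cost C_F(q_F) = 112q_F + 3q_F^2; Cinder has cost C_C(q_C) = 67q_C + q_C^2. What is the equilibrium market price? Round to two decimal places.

177.43

Flint's profit: π_F = (249 - 2Q)q_F - (112q_F + 3q_F²). Setting ∂π_F/∂q_F = 0: 137 - 10q_F - 2(q_C) = 0.
Cinder's first-order condition: 182 - 6q_C - 2(q_F) = 0.
Rearranging gives the reaction functions q_F = (137 - 2q_C)/10 and q_C = (182 - 2q_F)/6.
Solving the pair: q_F = 229/28, q_C = 773/28.
Total output Q = 501/14, so price P = 249 - 2·(501/14) = 1242/7.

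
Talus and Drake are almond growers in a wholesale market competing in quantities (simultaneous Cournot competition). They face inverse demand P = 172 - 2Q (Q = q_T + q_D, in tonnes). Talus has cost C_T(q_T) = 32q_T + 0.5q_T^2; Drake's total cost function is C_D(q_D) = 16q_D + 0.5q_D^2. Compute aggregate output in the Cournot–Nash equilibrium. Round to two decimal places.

42.29

Talus's profit: π_T = (172 - 2Q)q_T - (32q_T + (1/2)q_T²). Setting ∂π_T/∂q_T = 0: 140 - 5q_T - 2(q_D) = 0.
Drake's profit: π_D = (172 - 2Q)q_D - (16q_D + (1/2)q_D²). Setting ∂π_D/∂q_D = 0: 156 - 5q_D - 2(q_T) = 0.
So q_T = (140 - 2q_D)/5 and q_D = (156 - 2q_T)/5.
Substituting one into the other gives q_T = 388/21 and q_D = 500/21.
Total output Q = 388/21 + 500/21 = 296/7.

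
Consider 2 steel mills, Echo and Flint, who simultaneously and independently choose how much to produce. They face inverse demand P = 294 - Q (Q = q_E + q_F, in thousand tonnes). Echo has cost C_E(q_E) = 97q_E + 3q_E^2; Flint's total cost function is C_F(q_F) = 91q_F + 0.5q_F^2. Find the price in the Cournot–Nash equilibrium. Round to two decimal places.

Echo's profit: π_E = (294 - Q)q_E - (97q_E + 3q_E²). Setting ∂π_E/∂q_E = 0: 197 - 8q_E - (q_F) = 0.
Flint's profit: π_F = (294 - Q)q_F - (91q_F + (1/2)q_F²). Setting ∂π_F/∂q_F = 0: 203 - 3q_F - (q_E) = 0.
So q_E = (197 - q_F)/8 and q_F = (203 - q_E)/3.
Solving the pair: q_E = 388/23, q_F = 1427/23.
Total output Q = 1815/23, so price P = 294 - 1815/23 = 215.0870.

215.09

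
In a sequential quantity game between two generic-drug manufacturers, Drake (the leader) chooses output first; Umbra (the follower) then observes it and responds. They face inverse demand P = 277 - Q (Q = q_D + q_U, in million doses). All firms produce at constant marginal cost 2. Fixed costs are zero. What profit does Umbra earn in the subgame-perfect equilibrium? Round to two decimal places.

4726.56

The follower Umbra best-responds to any q_D: π_U = (277 - Q)q_U - 2q_U.
Setting the follower's marginal profit to zero, 275 - q_D - 2q_U = 0, i.e. q_U = (275 - q_D)/2.
Drake substitutes q_U(q_D) into its own profit: π_D = q_D(277 - q_D - (275 - q_D)/2) - 2q_D = (279/2 - (1/2)q_D)q_D - 2q_D.
Maximising: ∂π_D/∂q_D = 275/2 - q_D = 0, giving q_D = 275/2.
Then q_U = (275 - 275/2)/2 = 275/4.
Price P = 277 - 825/4 = 283/4.
Umbra's profit: (283/4 - 2)·(275/4) = 4726.5625.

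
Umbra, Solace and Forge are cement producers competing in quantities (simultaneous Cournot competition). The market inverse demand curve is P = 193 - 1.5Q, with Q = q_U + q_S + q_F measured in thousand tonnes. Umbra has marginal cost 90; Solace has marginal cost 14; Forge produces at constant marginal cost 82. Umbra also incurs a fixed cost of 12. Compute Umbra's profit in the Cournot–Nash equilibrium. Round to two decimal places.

Umbra's profit: π_U = (193 - 1.5Q)q_U - (90q_U). Setting ∂π_U/∂q_U = 0: 103 - 3q_U - (3/2)(q_S + q_F) = 0.
Solace's first-order condition: 179 - 3q_S - (3/2)(q_U + q_F) = 0.
Forge's profit: π_F = (193 - 1.5Q)q_F - (82q_F). Setting ∂π_F/∂q_F = 0: 111 - 3q_F - (3/2)(q_U + q_S) = 0.
Summing all 3 equations gives 393 − 6Q = 0, hence Q = 131/2.
Back-substituting: q_U = (103 − 393/4)/(3/2) = 19/6, q_S = (179 − 393/4)/(3/2) = 323/6, q_F = (111 − 393/4)/(3/2) = 17/2.
Price P = 193 - (3/2)·(131/2) = 379/4.
Umbra's profit: (379/4 - 90)·(19/6) - 12 = 73/24.

3.04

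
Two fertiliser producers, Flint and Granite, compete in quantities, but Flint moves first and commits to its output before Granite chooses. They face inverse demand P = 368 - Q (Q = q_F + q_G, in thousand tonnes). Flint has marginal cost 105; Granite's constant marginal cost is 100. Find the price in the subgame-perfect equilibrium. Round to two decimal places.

169.50

Solve by backward induction. Given q_F, the follower Granite maximises π_G = (368 - q_F - q_G)q_G - 100q_G.
Follower FOC: 268 - q_F - 2q_G = 0, so q_G(q_F) = (268 - q_F)/2.
The leader anticipates this reaction. Substituting into P = 368 - Q gives P = 234 - (1/2)q_F, so π_F = (234 - (1/2)q_F)q_F - 105q_F.
The leader's first-order condition 129 - q_F = 0 yields q_F = 129.
Then q_G = (268 - 129)/2 = 139/2.
Total output Q = 397/2, so price P = 368 - 397/2 = 339/2.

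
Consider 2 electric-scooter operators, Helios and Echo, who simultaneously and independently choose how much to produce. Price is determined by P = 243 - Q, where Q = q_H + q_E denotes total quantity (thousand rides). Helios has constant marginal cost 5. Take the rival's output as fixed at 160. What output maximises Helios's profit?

With the rival's output fixed at 160, Helios's profit is π_H = (243 - 160 - q_H)q_H - (5q_H) = (83 - q_H)q_H - (5q_H).
∂π_H/∂q_H = 78 - 2q_H = 0, so q_H = 39.

39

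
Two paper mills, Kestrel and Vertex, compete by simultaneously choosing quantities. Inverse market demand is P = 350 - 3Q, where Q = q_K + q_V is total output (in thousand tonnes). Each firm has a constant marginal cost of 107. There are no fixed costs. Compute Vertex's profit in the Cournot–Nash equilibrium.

2187

A representative firm's profit is π_i = q_i(350 - 3Q) - 107q_i.
Setting ∂π_i/∂q_i = 0 with rivals' quantities fixed: 243 - 6q_i - 3q_j = 0.
With identical firms every q_j equals q_i, so q_j = q_i and 243 = 9q_i, giving q_i = 27.
Price P = 350 - 3·54 = 188.
Vertex's profit: (188 - 107)·27 = 2187.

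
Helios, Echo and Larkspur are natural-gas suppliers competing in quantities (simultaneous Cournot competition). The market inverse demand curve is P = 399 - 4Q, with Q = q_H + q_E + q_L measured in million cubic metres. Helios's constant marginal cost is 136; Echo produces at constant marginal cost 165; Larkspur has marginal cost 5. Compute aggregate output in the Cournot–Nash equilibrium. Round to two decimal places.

55.69

Helios's profit: π_H = (399 - 4Q)q_H - (136q_H). Setting ∂π_H/∂q_H = 0: 263 - 8q_H - 4(q_E + q_L) = 0.
Echo's profit: π_E = (399 - 4Q)q_E - (165q_E). Setting ∂π_E/∂q_E = 0: 234 - 8q_E - 4(q_H + q_L) = 0.
Larkspur's first-order condition: 394 - 8q_L - 4(q_H + q_E) = 0.
Adding the 3 first-order conditions: 891 − 16Q = 0, so Q = 891/16.
Back-substituting: q_H = (263 − 891/4)/4 = 161/16, q_E = (234 − 891/4)/4 = 45/16, q_L = (394 − 891/4)/4 = 685/16.
Total output Q = 161/16 + 45/16 + 685/16 = 891/16.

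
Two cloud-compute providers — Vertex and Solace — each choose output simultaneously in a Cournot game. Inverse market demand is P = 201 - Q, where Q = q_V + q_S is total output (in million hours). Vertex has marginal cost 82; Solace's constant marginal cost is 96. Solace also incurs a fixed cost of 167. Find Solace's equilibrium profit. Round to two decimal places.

753.11

Vertex's profit: π_V = (201 - Q)q_V - (82q_V). Setting ∂π_V/∂q_V = 0: 119 - 2q_V - (q_S) = 0.
Solace's first-order condition: 105 - 2q_S - (q_V) = 0.
So q_V = (119 - q_S)/2 and q_S = (105 - q_V)/2.
Substituting one into the other gives q_V = 133/3 and q_S = 91/3.
Price P = 201 - 224/3 = 379/3.
Solace's profit: (379/3 - 96)·(91/3) - 167 = 753.1111.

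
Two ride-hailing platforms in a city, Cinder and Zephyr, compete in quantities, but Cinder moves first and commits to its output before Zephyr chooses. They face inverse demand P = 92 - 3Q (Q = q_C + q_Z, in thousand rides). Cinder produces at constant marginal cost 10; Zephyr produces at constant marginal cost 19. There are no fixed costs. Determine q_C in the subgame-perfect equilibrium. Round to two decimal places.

15.17

Solve by backward induction. Given q_C, the follower Zephyr maximises π_Z = (92 - 3q_C - 3q_Z)q_Z - 19q_Z.
∂π_Z/∂q_Z = 73 - 3q_C - 6q_Z = 0 gives the reaction function q_Z = (73 - 3q_C)/6.
Cinder substitutes q_Z(q_C) into its own profit: π_C = q_C(92 - 3q_C - (73 - 3q_C)/2) - 10q_C = (111/2 - (3/2)q_C)q_C - 10q_C.
Leader FOC: 91/2 - 3q_C = 0, so q_C = 91/6.
Then q_Z = (73 - 3·(91/6))/6 = 55/12.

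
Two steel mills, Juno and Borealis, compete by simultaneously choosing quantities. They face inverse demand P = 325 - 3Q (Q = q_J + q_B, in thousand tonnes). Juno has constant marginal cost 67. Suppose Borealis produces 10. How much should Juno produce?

With the rival's output fixed at 10, Juno's profit is π_J = (325 - 3·10 - 3q_J)q_J - (67q_J) = (295 - 3q_J)q_J - (67q_J).
∂π_J/∂q_J = 228 - 6q_J = 0, so q_J = 38.

38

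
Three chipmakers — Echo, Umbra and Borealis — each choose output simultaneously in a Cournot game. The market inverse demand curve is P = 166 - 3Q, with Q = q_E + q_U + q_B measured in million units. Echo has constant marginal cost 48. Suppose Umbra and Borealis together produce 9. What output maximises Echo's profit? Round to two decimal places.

15.17

With rivals' combined output fixed at 9, Echo's profit is π_E = (166 - 3·9 - 3q_E)q_E - (48q_E) = (139 - 3q_E)q_E - (48q_E).
∂π_E/∂q_E = 91 - 6q_E = 0, so q_E = 91/6.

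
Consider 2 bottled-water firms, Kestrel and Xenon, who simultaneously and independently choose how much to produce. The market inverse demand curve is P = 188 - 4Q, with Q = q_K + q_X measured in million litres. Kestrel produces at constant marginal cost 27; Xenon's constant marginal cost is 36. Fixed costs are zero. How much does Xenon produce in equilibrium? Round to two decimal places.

Kestrel's profit: π_K = (188 - 4Q)q_K - (27q_K). Setting ∂π_K/∂q_K = 0: 161 - 8q_K - 4(q_X) = 0.
Xenon's first-order condition: 152 - 8q_X - 4(q_K) = 0.
Rearranging gives the reaction functions q_K = (161 - 4q_X)/8 and q_X = (152 - 4q_K)/8.
Substituting one into the other gives q_K = 85/6 and q_X = 143/12.

11.92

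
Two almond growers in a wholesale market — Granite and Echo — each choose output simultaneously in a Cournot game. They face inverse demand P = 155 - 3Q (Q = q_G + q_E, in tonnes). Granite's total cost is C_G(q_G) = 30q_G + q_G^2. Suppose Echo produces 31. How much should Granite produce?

4

With the rival's output fixed at 31, Granite's profit is π_G = (155 - 3·31 - 3q_G)q_G - (30q_G + q_G²) = (62 - 3q_G)q_G - (30q_G + q_G²).
∂π_G/∂q_G = 32 - 8q_G = 0, so q_G = 4.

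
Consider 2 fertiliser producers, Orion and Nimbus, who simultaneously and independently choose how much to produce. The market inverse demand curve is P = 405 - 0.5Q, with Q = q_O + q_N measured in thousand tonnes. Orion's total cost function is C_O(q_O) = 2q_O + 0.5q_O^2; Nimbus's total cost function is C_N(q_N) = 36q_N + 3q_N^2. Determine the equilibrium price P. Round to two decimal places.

Orion's profit: π_O = (405 - 0.5Q)q_O - (2q_O + (1/2)q_O²). Setting ∂π_O/∂q_O = 0: 403 - 2q_O - (1/2)(q_N) = 0.
Nimbus's profit: π_N = (405 - 0.5Q)q_N - (36q_N + 3q_N²). Setting ∂π_N/∂q_N = 0: 369 - 7q_N - (1/2)(q_O) = 0.
So q_O = (403 - (1/2)q_N)/2 and q_N = (369 - (1/2)q_O)/7.
Substituting one into the other gives q_O = 191.7455 and q_N = 39.0182.
Total output Q = 230.7636, so price P = 405 - (1/2)·230.7636 = 289.6182.

289.62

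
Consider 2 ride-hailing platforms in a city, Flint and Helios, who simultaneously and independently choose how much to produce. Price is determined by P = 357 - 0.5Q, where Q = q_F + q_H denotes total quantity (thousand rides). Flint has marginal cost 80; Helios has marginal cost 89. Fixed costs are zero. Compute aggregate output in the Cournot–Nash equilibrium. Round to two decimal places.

Flint's profit: π_F = (357 - 0.5Q)q_F - (80q_F). Setting ∂π_F/∂q_F = 0: 277 - q_F - (1/2)(q_H) = 0.
Helios's profit: π_H = (357 - 0.5Q)q_H - (89q_H). Setting ∂π_H/∂q_H = 0: 268 - q_H - (1/2)(q_F) = 0.
Rearranging gives the reaction functions q_F = (277 - (1/2)q_H) and q_H = (268 - (1/2)q_F).
Solving the pair: q_F = 572/3, q_H = 518/3.
Total output Q = 572/3 + 518/3 = 1090/3.

363.33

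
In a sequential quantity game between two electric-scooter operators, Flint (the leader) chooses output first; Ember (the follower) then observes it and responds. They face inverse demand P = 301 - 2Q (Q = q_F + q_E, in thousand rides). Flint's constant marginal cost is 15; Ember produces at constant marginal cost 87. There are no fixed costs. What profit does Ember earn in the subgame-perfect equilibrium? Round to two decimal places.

Solve by backward induction. Given q_F, the follower Ember maximises π_E = (301 - 2q_F - 2q_E)q_E - 87q_E.
Setting the follower's marginal profit to zero, 214 - 2q_F - 4q_E = 0, i.e. q_E = (214 - 2q_F)/4.
Flint substitutes q_E(q_F) into its own profit: π_F = q_F(301 - 2q_F - (214 - 2q_F)/2) - 15q_F = (194 - q_F)q_F - 15q_F.
The leader's first-order condition 179 - 2q_F = 0 yields q_F = 179/2.
Then q_E = (214 - 2·(179/2))/4 = 35/4.
Price P = 301 - 2·(393/4) = 209/2.
Ember's profit: (209/2 - 87)·(35/4) = 1225/8.

153.13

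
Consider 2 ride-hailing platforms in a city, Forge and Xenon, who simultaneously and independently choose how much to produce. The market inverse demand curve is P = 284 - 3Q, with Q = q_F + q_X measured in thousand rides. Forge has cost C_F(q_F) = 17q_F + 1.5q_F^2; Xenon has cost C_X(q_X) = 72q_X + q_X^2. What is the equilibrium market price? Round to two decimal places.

159.86

Forge's profit: π_F = (284 - 3Q)q_F - (17q_F + (3/2)q_F²). Setting ∂π_F/∂q_F = 0: 267 - 9q_F - 3(q_X) = 0.
Xenon's profit: π_X = (284 - 3Q)q_X - (72q_X + q_X²). Setting ∂π_X/∂q_X = 0: 212 - 8q_X - 3(q_F) = 0.
Best responses: q_F = (267 - 3q_X)/9, q_X = (212 - 3q_F)/8.
Substituting one into the other gives q_F = 500/21 and q_X = 123/7.
Total output Q = 869/21, so price P = 284 - 3·(869/21) = 1119/7.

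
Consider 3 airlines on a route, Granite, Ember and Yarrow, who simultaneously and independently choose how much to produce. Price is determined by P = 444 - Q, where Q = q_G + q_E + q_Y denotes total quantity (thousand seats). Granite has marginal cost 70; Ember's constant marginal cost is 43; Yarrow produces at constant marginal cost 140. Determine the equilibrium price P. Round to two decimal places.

174.25

Granite's profit: π_G = (444 - Q)q_G - (70q_G). Setting ∂π_G/∂q_G = 0: 374 - 2q_G - (q_E + q_Y) = 0.
Ember's first-order condition: 401 - 2q_E - (q_G + q_Y) = 0.
Yarrow's first-order condition: 304 - 2q_Y - (q_G + q_E) = 0.
Adding the 3 conditions: 1079 − 2Q − 2Q = 0, i.e. Q = 1079/4.
Back-substituting: q_G = (374 − 1079/4) = 417/4, q_E = (401 − 1079/4) = 525/4, q_Y = (304 − 1079/4) = 137/4.
Total output Q = 1079/4, so price P = 444 - 1079/4 = 697/4.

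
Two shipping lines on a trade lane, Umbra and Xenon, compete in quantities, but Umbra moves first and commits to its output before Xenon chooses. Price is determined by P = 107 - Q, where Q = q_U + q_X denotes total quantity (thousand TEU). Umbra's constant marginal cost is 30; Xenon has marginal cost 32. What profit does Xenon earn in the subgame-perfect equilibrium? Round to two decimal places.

315.06

The follower Xenon best-responds to any q_U: π_X = (107 - Q)q_X - 32q_X.
∂π_X/∂q_X = 75 - q_U - 2q_X = 0 gives the reaction function q_X = (75 - q_U)/2.
Umbra substitutes q_X(q_U) into its own profit: π_U = q_U(107 - q_U - (75 - q_U)/2) - 30q_U = (139/2 - (1/2)q_U)q_U - 30q_U.
Maximising: ∂π_U/∂q_U = 79/2 - q_U = 0, giving q_U = 79/2.
Then q_X = (75 - 79/2)/2 = 71/4.
Price P = 107 - 229/4 = 199/4.
Xenon's profit: (199/4 - 32)·(71/4) = 315.0625.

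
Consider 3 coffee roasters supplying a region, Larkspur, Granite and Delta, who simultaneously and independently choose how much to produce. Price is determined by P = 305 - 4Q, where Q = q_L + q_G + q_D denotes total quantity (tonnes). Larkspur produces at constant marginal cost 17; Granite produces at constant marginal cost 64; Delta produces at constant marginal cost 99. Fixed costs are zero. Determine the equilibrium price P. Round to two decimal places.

121.25

Larkspur's profit: π_L = (305 - 4Q)q_L - (17q_L). Setting ∂π_L/∂q_L = 0: 288 - 8q_L - 4(q_G + q_D) = 0.
Granite's first-order condition: 241 - 8q_G - 4(q_L + q_D) = 0.
Delta's profit: π_D = (305 - 4Q)q_D - (99q_D). Setting ∂π_D/∂q_D = 0: 206 - 8q_D - 4(q_L + q_G) = 0.
Adding the 3 conditions: 735 − 8Q − 8Q = 0, i.e. Q = 735/16.
Back-substituting: q_L = (288 − 735/4)/4 = 417/16, q_G = (241 − 735/4)/4 = 229/16, q_D = (206 − 735/4)/4 = 89/16.
Total output Q = 735/16, so price P = 305 - 4·(735/16) = 485/4.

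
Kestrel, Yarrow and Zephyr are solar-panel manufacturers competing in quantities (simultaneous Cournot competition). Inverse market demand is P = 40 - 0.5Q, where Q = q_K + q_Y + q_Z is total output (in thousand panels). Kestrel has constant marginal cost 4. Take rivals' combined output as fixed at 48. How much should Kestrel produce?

12

With rivals' combined output fixed at 48, Kestrel's profit is π_K = (40 - (1/2)·48 - (1/2)q_K)q_K - (4q_K) = (16 - (1/2)q_K)q_K - (4q_K).
∂π_K/∂q_K = 12 - q_K = 0, so q_K = 12.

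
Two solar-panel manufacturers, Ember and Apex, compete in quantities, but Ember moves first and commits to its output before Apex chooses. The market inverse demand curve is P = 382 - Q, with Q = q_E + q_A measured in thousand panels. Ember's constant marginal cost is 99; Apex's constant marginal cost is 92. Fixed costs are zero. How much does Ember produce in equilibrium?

Solve by backward induction. Given q_E, the follower Apex maximises π_A = (382 - q_E - q_A)q_A - 92q_A.
∂π_A/∂q_A = 290 - q_E - 2q_A = 0 gives the reaction function q_A = (290 - q_E)/2.
Ember substitutes q_A(q_E) into its own profit: π_E = q_E(382 - q_E - (290 - q_E)/2) - 99q_E = (237 - (1/2)q_E)q_E - 99q_E.
Maximising: ∂π_E/∂q_E = 138 - q_E = 0, giving q_E = 138.
Then q_A = (290 - 138)/2 = 76.

138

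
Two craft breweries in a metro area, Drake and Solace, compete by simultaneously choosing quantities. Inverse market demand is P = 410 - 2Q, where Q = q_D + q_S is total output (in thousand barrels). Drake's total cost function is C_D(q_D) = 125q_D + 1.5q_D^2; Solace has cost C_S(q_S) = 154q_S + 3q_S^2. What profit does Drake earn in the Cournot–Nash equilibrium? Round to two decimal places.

Drake's profit: π_D = (410 - 2Q)q_D - (125q_D + (3/2)q_D²). Setting ∂π_D/∂q_D = 0: 285 - 7q_D - 2(q_S) = 0.
Solace's first-order condition: 256 - 10q_S - 2(q_D) = 0.
Best responses: q_D = (285 - 2q_S)/7, q_S = (256 - 2q_D)/10.
Substituting one into the other gives q_D = 1169/33 and q_S = 611/33.
Price P = 410 - 2·(1780/33) = 302.1212.
Drake's profit: 302.1212·(1169/33) - 125·(1169/33) - (3/2)(1169/33)² = 4392.0693.

4392.07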